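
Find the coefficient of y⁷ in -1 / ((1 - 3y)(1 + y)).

Partial fractions give a closed form: a_n = (-3/4)·3^n + (-1/4)·(-1)^n.
At n = 7: a_7 = -1640.

-1640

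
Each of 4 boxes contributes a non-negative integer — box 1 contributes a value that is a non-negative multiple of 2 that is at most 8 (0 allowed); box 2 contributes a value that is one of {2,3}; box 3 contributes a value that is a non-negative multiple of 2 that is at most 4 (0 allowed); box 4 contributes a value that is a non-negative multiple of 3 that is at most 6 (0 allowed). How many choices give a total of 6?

4

The generating function for the choices is (1 + t² + t⁴ + t⁶ + t⁸)·(t² + t³)·(1 + t² + t⁴)·(1 + t³ + t⁶); the count is [t⁶].
(1 + t² + t⁴ + t⁶ + t⁸) has coefficients 1,0,1,0,1,0,1 for degrees 0…6.
(t² + t³) has coefficients 0,0,1,1,0,0,0 for degrees 0…6.
Multiplying by (1 + t² + t⁴) gives running coefficients 0,0,1,1,1,1,1 for degrees 0…6.
Finally multiplying by (1 + t³ + t⁶), the product of all factors after the first has coefficients 0,0,1,1,1,2,2 for degrees 0…6.
[t⁶] = 1·2 + 1·1 + 1·1 + 1·0 = 4.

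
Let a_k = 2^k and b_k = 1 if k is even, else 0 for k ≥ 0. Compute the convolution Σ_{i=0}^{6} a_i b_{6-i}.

Write out a_i and b_{6-i} for i = 0,…,6 and sum the products.
Σ = 1·1 + 2·0 + 4·1 + 8·0 + 16·1 + 32·0 + 64·1 = 85.

85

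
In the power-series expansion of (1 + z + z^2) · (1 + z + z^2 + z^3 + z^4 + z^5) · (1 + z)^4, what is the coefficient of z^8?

(1 + z + z^2) has coefficients 1,1,1 for degrees 0…2.
(1 + z + z^2 + z^3 + z^4 + z^5) has coefficients 1,1,1,1,1,1,0,0,0 for degrees 0…8.
Finally multiplying by (1 + z)^4, the product of all factors after the first has coefficients 1,5,11,15,16,16,15,11,5 for degrees 0…8.
[z^8] = 1·5 + 1·11 + 1·15 = 31.

31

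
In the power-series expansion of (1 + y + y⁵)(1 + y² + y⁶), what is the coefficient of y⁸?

0

(1 + y + y⁵) has coefficients 1,1,0,0,0,1 for degrees 0…5.
(1 + y² + y⁶) has coefficients 1,0,1,0,0,0,1,0,0 for degrees 0…8.
[y⁸] = 1·0 + 1·0 + 1·0 = 0.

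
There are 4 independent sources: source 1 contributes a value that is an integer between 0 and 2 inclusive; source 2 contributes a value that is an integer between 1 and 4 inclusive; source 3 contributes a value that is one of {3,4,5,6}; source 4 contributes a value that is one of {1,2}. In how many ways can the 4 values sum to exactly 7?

The generating function for the choices is (1 + q + q^2)·(q + q^2 + q^3 + q^4)·(q^3 + q^4 + q^5 + q^6)·(q + q^2); the count is [q^7].
(1 + q + q^2) has coefficients 1,1,1 for degrees 0…2.
(q + q^2 + q^3 + q^4) has coefficients 0,1,1,1,1,0,0,0 for degrees 0…7.
Multiplying by (q^3 + q^4 + q^5 + q^6) gives running coefficients 0,0,0,0,1,2,3,4 for degrees 0…7.
Finally multiplying by (q + q^2), the product of all factors after the first has coefficients 0,0,0,0,0,1,3,5 for degrees 0…7.
[q^7] = 1·5 + 1·3 + 1·1 = 9.

9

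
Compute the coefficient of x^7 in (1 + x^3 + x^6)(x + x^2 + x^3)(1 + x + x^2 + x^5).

4

(1 + x^3 + x^6) has coefficients 1,0,0,1,0,0,1 for degrees 0…6.
(x + x^2 + x^3) has coefficients 0,1,1,1,0,0,0,0 for degrees 0…7.
Finally multiplying by (1 + x + x^2 + x^5), the product of all factors after the first has coefficients 0,1,2,3,2,1,1,1 for degrees 0…7.
[x^7] = 1·1 + 1·2 + 1·1 = 4.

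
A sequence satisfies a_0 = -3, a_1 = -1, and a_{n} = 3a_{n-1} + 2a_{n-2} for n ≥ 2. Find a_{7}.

-4733

The ordinary generating function has denominator 1 - 3q - 2q^2.
Iterating the recurrence: a_0,…,a_{7} = -3, -1, -9, -29, -105, -373, -1329, -4733.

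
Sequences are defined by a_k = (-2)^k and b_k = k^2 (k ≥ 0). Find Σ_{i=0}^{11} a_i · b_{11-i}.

Write out a_i and b_{11-i} for i = 0,…,11 and sum the products.
Σ = 1·121 − 2·100 + 4·81 − 8·64 + 16·49 − 32·36 + 64·25 − 128·16 + 256·9 − 512·4 + 1024·1 − 2048·0 = 197.

197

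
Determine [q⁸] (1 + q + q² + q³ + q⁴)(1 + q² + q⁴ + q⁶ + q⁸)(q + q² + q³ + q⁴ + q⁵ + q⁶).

(1 + q + q² + q³ + q⁴) has coefficients 1,1,1,1,1 for degrees 0…4.
(1 + q² + q⁴ + q⁶ + q⁸) has coefficients 1,0,1,0,1,0,1,0,1 for degrees 0…8.
Finally multiplying by (q + q² + q³ + q⁴ + q⁵ + q⁶), the product of all factors after the first has coefficients 0,1,1,2,2,3,3,3,3 for degrees 0…8.
[q⁸] = 1·3 + 1·3 + 1·3 + 1·3 + 1·2 = 14.

14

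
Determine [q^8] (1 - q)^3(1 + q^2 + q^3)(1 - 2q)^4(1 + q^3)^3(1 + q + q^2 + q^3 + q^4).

-161

(1 - q)^3 has coefficients 1,-3,3,-1 for degrees 0…3.
(1 + q^2 + q^3) has coefficients 1,0,1,1,0,0,0,0,0 for degrees 0…8.
Multiplying by (1 - 2q)^4 gives running coefficients 1,-8,25,-39,32,-8,-16,16,0 for degrees 0…8.
Multiplying by (1 + q^3)^3 gives running coefficients 1,-8,25,-36,8,67,-130,88,51 for degrees 0…8.
Finally multiplying by (1 + q + q^2 + q^3 + q^4), the product of all factors after the first has coefficients 1,-7,18,-18,-10,56,-66,-3,84 for degrees 0…8.
[q^8] = 1·84 − 3·(-3) + 3·(-66) − 1·56 = -161.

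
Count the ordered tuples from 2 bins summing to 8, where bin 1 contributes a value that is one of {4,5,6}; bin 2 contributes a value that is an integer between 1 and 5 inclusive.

The generating function for the choices is (q⁴ + q⁵ + q⁶)·(q + q² + q³ + q⁴ + q⁵); the count is [q⁸].
(q⁴ + q⁵ + q⁶) has coefficients 0,0,0,0,1,1,1 for degrees 0…6.
(q + q² + q³ + q⁴ + q⁵) has coefficients 0,1,1,1,1,1,0,0,0 for degrees 0…8.
[q⁸] = 1·1 + 1·1 + 1·1 = 3.

3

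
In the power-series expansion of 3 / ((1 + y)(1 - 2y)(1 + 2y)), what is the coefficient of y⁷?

Partial fractions give a closed form: a_n = (-1)·(-1)^n + (1)·2^n + (3)·(-2)^n.
At n = 7: a_7 = -255.

-255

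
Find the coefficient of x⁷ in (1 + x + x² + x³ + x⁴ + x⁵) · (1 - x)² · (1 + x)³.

-2

(1 + x + x² + x³ + x⁴ + x⁵) has coefficients 1,1,1,1,1,1 for degrees 0…5.
(1 - x)² has coefficients 1,-2,1,0,0,0,0,0 for degrees 0…7.
Finally multiplying by (1 + x)³, the product of all factors after the first has coefficients 1,1,-2,-2,1,1,0,0 for degrees 0…7.
[x⁷] = 1·0 + 1·0 + 1·1 + 1·1 + 1·(-2) + 1·(-2) = -2.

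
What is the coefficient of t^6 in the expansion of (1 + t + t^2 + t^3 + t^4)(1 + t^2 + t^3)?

2

(1 + t + t^2 + t^3 + t^4) has coefficients 1,1,1,1,1 for degrees 0…4.
(1 + t^2 + t^3) has coefficients 1,0,1,1,0,0,0 for degrees 0…6.
[t^6] = 1·0 + 1·0 + 1·0 + 1·1 + 1·1 = 2.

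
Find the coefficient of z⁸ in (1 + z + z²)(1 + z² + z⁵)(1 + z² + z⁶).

3

(1 + z + z²) has coefficients 1,1,1 for degrees 0…2.
(1 + z² + z⁵) has coefficients 1,0,1,0,0,1,0,0,0 for degrees 0…8.
Finally multiplying by (1 + z² + z⁶), the product of all factors after the first has coefficients 1,0,2,0,1,1,1,1,1 for degrees 0…8.
[z⁸] = 1·1 + 1·1 + 1·1 = 3.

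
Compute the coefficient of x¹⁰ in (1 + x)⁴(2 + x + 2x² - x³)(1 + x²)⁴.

62

(1 + x)⁴ has coefficients 1,4,6,4,1 for degrees 0…4.
(2 + x + 2x² - x³) has coefficients 2,1,2,-1,0,0,0,0,0,0,0 for degrees 0…10.
Finally multiplying by (1 + x²)⁴, the product of all factors after the first has coefficients 2,1,10,3,20,2,20,-2,10,-3,2 for degrees 0…10.
[x¹⁰] = 1·2 + 4·(-3) + 6·10 + 4·(-2) + 1·20 = 62.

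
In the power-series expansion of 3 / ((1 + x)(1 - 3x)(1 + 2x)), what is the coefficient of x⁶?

The denominator gives the recurrence a_n = 7a_(n−2) + 6a_(n−3) for n ≥ 3; the numerator fixes a_0 = 3, a_1 = 0, a_2 = 21.
Iterating: 3, 0, 21, 18, 147, 252, 1137, so a_6 = 1137.

1137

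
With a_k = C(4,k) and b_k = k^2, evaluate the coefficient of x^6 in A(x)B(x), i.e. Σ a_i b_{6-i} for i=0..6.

Write out a_i and b_{6-i} for i = 0,…,6 and sum the products.
Σ = 1·36 + 4·25 + 6·16 + 4·9 + 1·4 + 0·1 + 0·0 = 272.

272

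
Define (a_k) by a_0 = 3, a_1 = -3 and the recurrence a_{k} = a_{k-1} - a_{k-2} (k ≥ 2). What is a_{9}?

The ordinary generating function has denominator 1 - q + q^2.
Iterating the recurrence: a_0,…,a_{9} = 3, -3, -6, -3, 3, 6, 3, -3, -6, -3.

-3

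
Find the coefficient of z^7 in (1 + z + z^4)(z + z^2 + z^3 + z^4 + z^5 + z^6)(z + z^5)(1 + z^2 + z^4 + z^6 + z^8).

(1 + z + z^4) has coefficients 1,1,0,0,1 for degrees 0…4.
(z + z^2 + z^3 + z^4 + z^5 + z^6) has coefficients 0,1,1,1,1,1,1,0 for degrees 0…7.
Multiplying by (z + z^5) gives running coefficients 0,0,1,1,1,1,2,2 for degrees 0…7.
Finally multiplying by (1 + z^2 + z^4 + z^6 + z^8), the product of all factors after the first has coefficients 0,0,1,1,2,2,4,4 for degrees 0…7.
[z^7] = 1·4 + 1·4 + 1·1 = 9.

9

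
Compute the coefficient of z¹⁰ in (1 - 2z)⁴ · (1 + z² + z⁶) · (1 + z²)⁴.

399

(1 - 2z)⁴ has coefficients 1,-8,24,-32,16 for degrees 0…4.
(1 + z² + z⁶) has coefficients 1,0,1,0,0,0,1,0,0,0,0 for degrees 0…10.
Finally multiplying by (1 + z²)⁴, the product of all factors after the first has coefficients 1,0,5,0,10,0,11,0,9,0,7 for degrees 0…10.
[z¹⁰] = 1·7 − 8·0 + 24·9 − 32·0 + 16·11 = 399.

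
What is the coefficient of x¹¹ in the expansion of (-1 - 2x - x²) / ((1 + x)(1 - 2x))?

-3072

The denominator gives the recurrence a_n = a_(n−1) + 2a_(n−2) for n ≥ 3; the numerator fixes a_0 = -1, a_1 = -3, a_2 = -6.
Iterating: -1, -3, -6, -12, -24, -48, -96, -192, -384, -768, -1536, -3072, so a_11 = -3072.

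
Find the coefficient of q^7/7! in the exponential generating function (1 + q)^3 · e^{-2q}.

The EGF product rule gives c_7 = Σ_{k_1+k_2=7} C(7; k_1,k_2) · ∏ g_i(k_i), where (1+q)^3 gives the falling factorial (3)_k; e^{-2q} gives (-2)^k.
g_1(k) for k = 0…7: 1, 3, 6, 6, 0, 0, 0, 0.
g_2(k) for k = 0…7: 1, -2, 4, -8, 16, -32, 64, -128.
c_7 = Σ_k C(7,k)·g_1(k)·g_2(7−k) = 1·1·(-128) + 7·3·64 + 21·6·(-32) + 35·6·16 = −128 + 1344 − 4032 + 3360 = 544.

544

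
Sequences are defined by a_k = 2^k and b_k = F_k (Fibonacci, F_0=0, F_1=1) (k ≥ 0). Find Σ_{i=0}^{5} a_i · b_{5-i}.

The convolution is the t^5 coefficient of A(t)B(t).
Σ = 1·5 + 2·3 + 4·2 + 8·1 + 16·1 + 32·0 = 43.

43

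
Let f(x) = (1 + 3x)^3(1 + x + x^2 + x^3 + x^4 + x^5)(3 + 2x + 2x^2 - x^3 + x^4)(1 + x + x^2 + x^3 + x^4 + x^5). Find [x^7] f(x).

(1 + 3x)^3 has coefficients 1,9,27,27 for degrees 0…3.
(1 + x + x^2 + x^3 + x^4 + x^5) has coefficients 1,1,1,1,1,1,0,0 for degrees 0…7.
Multiplying by (3 + 2x + 2x^2 - x^3 + x^4) gives running coefficients 3,5,7,6,7,7,4,2 for degrees 0…7.
Finally multiplying by (1 + x + x^2 + x^3 + x^4 + x^5), the product of all factors after the first has coefficients 3,8,15,21,28,35,36,33 for degrees 0…7.
[x^7] = 1·33 + 9·36 + 27·35 + 27·28 = 2058.

2058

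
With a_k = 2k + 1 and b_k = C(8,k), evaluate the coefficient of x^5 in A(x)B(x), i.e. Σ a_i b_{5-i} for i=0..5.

The convolution is the x^5 coefficient of A(x)B(x).
Σ = 1·56 + 3·70 + 5·56 + 7·28 + 9·8 + 11·1 = 825.

825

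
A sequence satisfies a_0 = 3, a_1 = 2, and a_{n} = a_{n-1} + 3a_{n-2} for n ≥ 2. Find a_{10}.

6890

The ordinary generating function has denominator 1 - y - 3y^2.
Iterating the recurrence: a_0,…,a_{10} = 3, 2, 11, 17, 50, 101, 251, 554, 1307, 2969, 6890.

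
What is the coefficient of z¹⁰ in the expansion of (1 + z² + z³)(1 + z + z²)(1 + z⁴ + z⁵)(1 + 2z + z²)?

(1 + z² + z³) has coefficients 1,0,1,1 for degrees 0…3.
(1 + z + z²) has coefficients 1,1,1,0,0,0,0,0,0,0,0 for degrees 0…10.
Multiplying by (1 + z⁴ + z⁵) gives running coefficients 1,1,1,0,1,2,2,1,0,0,0 for degrees 0…10.
Finally multiplying by (1 + 2z + z²), the product of all factors after the first has coefficients 1,3,4,3,2,4,7,7,4,1,0 for degrees 0…10.
[z¹⁰] = 1·0 + 1·4 + 1·7 = 11.

11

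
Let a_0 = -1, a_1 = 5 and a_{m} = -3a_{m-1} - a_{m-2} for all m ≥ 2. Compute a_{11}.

The ordinary generating function has denominator 1 + 3y + y^2.
Iterating the recurrence: a_0,…,a_{11} = -1, 5, -14, 37, -97, 254, -665, 1741, -4558, 11933, -31241, 81790.

81790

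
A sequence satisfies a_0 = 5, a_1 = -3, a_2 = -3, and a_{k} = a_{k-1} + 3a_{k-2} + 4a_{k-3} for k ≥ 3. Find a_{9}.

-312

The ordinary generating function has denominator 1 - z - 3z^2 - 4z^3.
Iterating the recurrence: a_0,…,a_{9} = 5, -3, -3, 8, -13, -1, -8, -63, -91, -312.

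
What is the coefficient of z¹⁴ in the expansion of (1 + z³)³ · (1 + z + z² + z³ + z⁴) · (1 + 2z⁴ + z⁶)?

11

(1 + z³)³ has coefficients 1,0,0,3,0,0,3,0,0,1 for degrees 0…9.
(1 + z + z² + z³ + z⁴) has coefficients 1,1,1,1,1,0,0,0,0,0,0,0,0,0,0 for degrees 0…14.
Finally multiplying by (1 + 2z⁴ + z⁶), the product of all factors after the first has coefficients 1,1,1,1,3,2,3,3,3,1,1,0,0,0,0 for degrees 0…14.
[z¹⁴] = 1·0 + 3·0 + 3·3 + 1·2 = 11.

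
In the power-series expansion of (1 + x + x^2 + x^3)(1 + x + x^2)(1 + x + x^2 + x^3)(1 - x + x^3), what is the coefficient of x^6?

6

(1 + x + x^2 + x^3) has coefficients 1,1,1,1 for degrees 0…3.
(1 + x + x^2) has coefficients 1,1,1,0,0,0,0 for degrees 0…6.
Multiplying by (1 + x + x^2 + x^3) gives running coefficients 1,2,3,3,2,1,0 for degrees 0…6.
Finally multiplying by (1 - x + x^3), the product of all factors after the first has coefficients 1,1,1,1,1,2,2 for degrees 0…6.
[x^6] = 1·2 + 1·2 + 1·1 + 1·1 = 6.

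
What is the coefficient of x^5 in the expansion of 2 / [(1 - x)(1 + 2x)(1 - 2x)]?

The denominator gives the recurrence a_n = a_(n−1) + 4a_(n−2) − 4a_(n−3) for n ≥ 3; the numerator fixes a_0 = 2, a_1 = 2, a_2 = 10.
Iterating: 2, 2, 10, 10, 42, 42, so a_5 = 42.

42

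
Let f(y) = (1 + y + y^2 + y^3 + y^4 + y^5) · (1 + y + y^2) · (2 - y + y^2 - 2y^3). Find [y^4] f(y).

2

(1 + y + y^2 + y^3 + y^4 + y^5) has coefficients 1,1,1,1,1 for degrees 0…4.
(1 + y + y^2) has coefficients 1,1,1,0,0 for degrees 0…4.
Finally multiplying by (2 - y + y^2 - 2y^3), the product of all factors after the first has coefficients 2,1,2,-2,-1 for degrees 0…4.
[y^4] = 1·(-1) + 1·(-2) + 1·2 + 1·1 + 1·2 = 2.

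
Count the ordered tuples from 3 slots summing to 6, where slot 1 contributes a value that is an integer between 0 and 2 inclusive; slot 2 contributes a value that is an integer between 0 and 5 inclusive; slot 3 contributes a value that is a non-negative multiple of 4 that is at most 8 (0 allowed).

5

The generating function for the choices is (1 + y + y^2)·(1 + y + y^2 + y^3 + y^4 + y^5)·(1 + y^4 + y^8); the count is [y^6].
(1 + y + y^2) has coefficients 1,1,1 for degrees 0…2.
(1 + y + y^2 + y^3 + y^4 + y^5) has coefficients 1,1,1,1,1,1,0 for degrees 0…6.
Finally multiplying by (1 + y^4 + y^8), the product of all factors after the first has coefficients 1,1,1,1,2,2,1 for degrees 0…6.
[y^6] = 1·1 + 1·2 + 1·2 = 5.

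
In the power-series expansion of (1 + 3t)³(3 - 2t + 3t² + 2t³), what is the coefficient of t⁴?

45

(1 + 3t)³ has coefficients 1,9,27,27 for degrees 0…3.
(3 - 2t + 3t² + 2t³) has coefficients 3,-2,3,2,0 for degrees 0…4.
[t⁴] = 1·0 + 9·2 + 27·3 + 27·(-2) = 45.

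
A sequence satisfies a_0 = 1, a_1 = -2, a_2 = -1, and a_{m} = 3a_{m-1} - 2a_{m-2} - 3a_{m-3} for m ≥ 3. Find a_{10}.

-124

The ordinary generating function has denominator 1 - 3x + 2x^2 + 3x^3.
Iterating the recurrence: a_0,…,a_{10} = 1, -2, -1, -2, 2, 13, 41, 91, 152, 151, -124.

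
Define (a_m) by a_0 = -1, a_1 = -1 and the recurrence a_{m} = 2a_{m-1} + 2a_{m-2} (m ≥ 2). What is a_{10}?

-11584

The ordinary generating function has denominator 1 - 2x - 2x^2.
Iterating the recurrence: a_0,…,a_{10} = -1, -1, -4, -10, -28, -76, -208, -568, -1552, -4240, -11584.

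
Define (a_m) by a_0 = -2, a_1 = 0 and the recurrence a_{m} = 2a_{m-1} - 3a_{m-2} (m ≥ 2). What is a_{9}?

336

The ordinary generating function has denominator 1 - 2x + 3x^2.
Iterating the recurrence: a_0,…,a_{9} = -2, 0, 6, 12, 6, -24, -66, -60, 78, 336.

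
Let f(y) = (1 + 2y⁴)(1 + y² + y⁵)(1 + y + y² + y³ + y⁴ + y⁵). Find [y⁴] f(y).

4

(1 + 2y⁴) has coefficients 1,0,0,0,2 for degrees 0…4.
(1 + y² + y⁵) has coefficients 1,0,1,0,0 for degrees 0…4.
Finally multiplying by (1 + y + y² + y³ + y⁴ + y⁵), the product of all factors after the first has coefficients 1,1,2,2,2 for degrees 0…4.
[y⁴] = 1·2 + 2·1 = 4.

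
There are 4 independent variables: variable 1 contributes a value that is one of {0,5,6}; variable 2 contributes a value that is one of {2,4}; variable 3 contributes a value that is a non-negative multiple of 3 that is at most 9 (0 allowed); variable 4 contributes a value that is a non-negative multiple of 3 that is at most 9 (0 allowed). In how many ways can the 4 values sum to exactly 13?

The generating function for the choices is (1 + q⁵ + q⁶)·(q² + q⁴)·(1 + q³ + q⁶ + q⁹)·(1 + q³ + q⁶ + q⁹); the count is [q¹³].
(1 + q⁵ + q⁶) has coefficients 1,0,0,0,0,1,1 for degrees 0…6.
(q² + q⁴) has coefficients 0,0,1,0,1,0,0,0,0,0,0,0,0,0 for degrees 0…13.
Multiplying by (1 + q³ + q⁶ + q⁹) gives running coefficients 0,0,1,0,1,1,0,1,1,0,1,1,0,1 for degrees 0…13.
Finally multiplying by (1 + q³ + q⁶ + q⁹), the product of all factors after the first has coefficients 0,0,1,0,1,2,0,2,3,0,3,4,0,4 for degrees 0…13.
[q¹³] = 1·4 + 1·3 + 1·2 = 9.

9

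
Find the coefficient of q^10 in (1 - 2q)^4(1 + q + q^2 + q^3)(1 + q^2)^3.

(1 - 2q)^4 has coefficients 1,-8,24,-32,16 for degrees 0…4.
(1 + q + q^2 + q^3) has coefficients 1,1,1,1,0,0,0,0,0,0,0 for degrees 0…10.
Finally multiplying by (1 + q^2)^3, the product of all factors after the first has coefficients 1,1,4,4,6,6,4,4,1,1,0 for degrees 0…10.
[q^10] = 1·0 − 8·1 + 24·1 − 32·4 + 16·4 = -48.

-48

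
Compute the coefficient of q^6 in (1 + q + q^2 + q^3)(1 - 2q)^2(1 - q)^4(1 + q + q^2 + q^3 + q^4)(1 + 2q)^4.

-71

(1 + q + q^2 + q^3) has coefficients 1,1,1,1 for degrees 0…3.
(1 - 2q)^2 has coefficients 1,-4,4,0,0,0,0 for degrees 0…6.
Multiplying by (1 - q)^4 gives running coefficients 1,-8,26,-44,41,-20,4 for degrees 0…6.
Multiplying by (1 + q + q^2 + q^3 + q^4) gives running coefficients 1,-7,19,-25,16,-5,7 for degrees 0…6.
Finally multiplying by (1 + 2q)^4, the product of all factors after the first has coefficients 1,1,-13,-9,64,19,-145 for degrees 0…6.
[q^6] = 1·(-145) + 1·19 + 1·64 + 1·(-9) = -71.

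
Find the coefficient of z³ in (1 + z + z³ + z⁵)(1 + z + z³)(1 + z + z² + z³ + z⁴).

(1 + z + z³ + z⁵) has coefficients 1,1,0,1 for degrees 0…3.
(1 + z + z³) has coefficients 1,1,0,1 for degrees 0…3.
Finally multiplying by (1 + z + z² + z³ + z⁴), the product of all factors after the first has coefficients 1,2,2,3 for degrees 0…3.
[z³] = 1·3 + 1·2 + 1·1 = 6.

6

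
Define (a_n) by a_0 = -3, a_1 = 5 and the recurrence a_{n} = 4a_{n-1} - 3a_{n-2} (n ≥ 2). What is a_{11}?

The ordinary generating function has denominator 1 - 4x + 3x^2.
Iterating the recurrence: a_0,…,a_{11} = -3, 5, 29, 101, 317, 965, 2909, 8741, 26237, 78725, 236189, 708581.

708581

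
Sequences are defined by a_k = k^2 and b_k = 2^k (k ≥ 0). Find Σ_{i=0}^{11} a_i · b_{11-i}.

This is [x^11] in the product of the two ordinary generating functions.
Σ = 0·2048 + 1·1024 + 4·512 + 9·256 + 16·128 + 25·64 + 36·32 + 49·16 + 64·8 + 81·4 + 100·2 + 121·1 = 12117.

12117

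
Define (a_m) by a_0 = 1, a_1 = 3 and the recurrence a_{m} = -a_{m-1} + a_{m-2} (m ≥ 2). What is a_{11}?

The ordinary generating function has denominator 1 + x - x^2.
Iterating the recurrence: a_0,…,a_{11} = 1, 3, -2, 5, -7, 12, -19, 31, -50, 81, -131, 212.

212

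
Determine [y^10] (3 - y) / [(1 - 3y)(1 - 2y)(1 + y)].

350881

The denominator gives the recurrence a_n = 4a_(n−1) − a_(n−2) − 6a_(n−3) for n ≥ 3; the numerator fixes a_0 = 3, a_1 = 11, a_2 = 41.
Iterating: 3, 11, 41, 135, 433, 1351, 4161, 12695, 38513, 116391, 350881, so a_10 = 350881.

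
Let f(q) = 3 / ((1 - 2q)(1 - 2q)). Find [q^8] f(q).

6912

The denominator gives the recurrence a_n = 4a_(n−1) − 4a_(n−2) for n ≥ 2; the numerator fixes a_0 = 3, a_1 = 12.
Iterating: 3, 12, 36, 96, 240, 576, 1344, 3072, 6912, so a_8 = 6912.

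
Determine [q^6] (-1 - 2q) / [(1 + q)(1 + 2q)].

-1

Partial fractions give a closed form: a_n = (-1)·(-1)^n.
At n = 6: a_6 = -1.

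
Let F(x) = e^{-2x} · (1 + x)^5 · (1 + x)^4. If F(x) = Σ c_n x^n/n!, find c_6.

The EGF product rule gives c_6 = Σ_{k_1+k_2+k_3=6} C(6; k_1,k_2,k_3) · ∏ g_i(k_i), where e^{-2x} gives (-2)^k; (1+x)^5 gives the falling factorial (5)_k; (1+x)^4 gives the falling factorial (4)_k.
g_1(k) for k = 0…6: 1, -2, 4, -8, 16, -32, 64.
g_2(k) for k = 0…6: 1, 5, 20, 60, 120, 120, 0.
g_3(k) for k = 0…6: 1, 4, 12, 24, 24, 0, 0.
First combine the last two factors: h(k) = Σ_j C(k,j)·g_2(j)·g_3(k−j) for k = 0…6: 1, 9, 72, 504, 3024, 15120, 60480.
c_6 = Σ_k C(6,k)·g_1(k)·h(6−k) = 1·1·60480 + 6·(-2)·15120 + 15·4·3024 + 20·(-8)·504 + 15·16·72 + 6·(-32)·9 + 1·64·1 = 60480 − 181440 + 181440 − 80640 + 17280 − 1728 + 64 = -4544.

-4544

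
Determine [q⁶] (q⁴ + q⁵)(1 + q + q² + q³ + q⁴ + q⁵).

(q⁴ + q⁵) has coefficients 0,0,0,0,1,1 for degrees 0…5.
(1 + q + q² + q³ + q⁴ + q⁵) has coefficients 1,1,1,1,1,1,0 for degrees 0…6.
[q⁶] = 1·1 + 1·1 = 2.

2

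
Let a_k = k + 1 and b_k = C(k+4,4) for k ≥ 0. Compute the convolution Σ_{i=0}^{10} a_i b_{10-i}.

8008

Write out a_i and b_{10-i} for i = 0,…,10 and sum the products.
Σ = 1·1001 + 2·715 + 3·495 + 4·330 + 5·210 + 6·126 + 7·70 + 8·35 + 9·15 + 10·5 + 11·1 = 8008.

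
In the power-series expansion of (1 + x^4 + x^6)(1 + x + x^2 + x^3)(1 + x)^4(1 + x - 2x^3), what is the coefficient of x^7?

6

(1 + x^4 + x^6) has coefficients 1,0,0,0,1,0,1 for degrees 0…6.
(1 + x + x^2 + x^3) has coefficients 1,1,1,1,0,0,0,0 for degrees 0…7.
Multiplying by (1 + x)^4 gives running coefficients 1,5,11,15,15,11,5,1 for degrees 0…7.
Finally multiplying by (1 + x - 2x^3), the product of all factors after the first has coefficients 1,6,16,24,20,4,-14,-24 for degrees 0…7.
[x^7] = 1·(-24) + 1·24 + 1·6 = 6.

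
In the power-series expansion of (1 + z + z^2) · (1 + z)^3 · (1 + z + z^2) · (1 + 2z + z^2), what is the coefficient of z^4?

66

(1 + z + z^2) has coefficients 1,1,1 for degrees 0…2.
(1 + z)^3 has coefficients 1,3,3,1,0 for degrees 0…4.
Multiplying by (1 + z + z^2) gives running coefficients 1,4,7,7,4 for degrees 0…4.
Finally multiplying by (1 + 2z + z^2), the product of all factors after the first has coefficients 1,6,16,25,25 for degrees 0…4.
[z^4] = 1·25 + 1·25 + 1·16 = 66.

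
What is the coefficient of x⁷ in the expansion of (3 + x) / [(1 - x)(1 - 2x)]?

892

Partial fractions give a closed form: a_n = (-4)·1^n + (7)·2^n.
At n = 7: a_7 = 892.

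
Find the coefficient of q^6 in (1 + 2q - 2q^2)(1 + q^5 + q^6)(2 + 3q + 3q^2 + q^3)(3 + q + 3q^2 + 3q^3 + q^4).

(1 + 2q - 2q^2) has coefficients 1,2,-2 for degrees 0…2.
(1 + q^5 + q^6) has coefficients 1,0,0,0,0,1,1 for degrees 0…6.
Multiplying by (2 + 3q + 3q^2 + q^3) gives running coefficients 2,3,3,1,0,2,5 for degrees 0…6.
Finally multiplying by (3 + q + 3q^2 + 3q^3 + q^4), the product of all factors after the first has coefficients 6,11,18,21,21,21,23 for degrees 0…6.
[q^6] = 1·23 + 2·21 − 2·21 = 23.

23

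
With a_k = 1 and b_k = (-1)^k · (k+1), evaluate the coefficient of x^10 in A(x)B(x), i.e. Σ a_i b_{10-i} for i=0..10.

6

Write out a_i and b_{10-i} for i = 0,…,10 and sum the products.
Σ = 1·11 + 1·(-10) + 1·9 + 1·(-8) + 1·7 + 1·(-6) + 1·5 + 1·(-4) + 1·3 + 1·(-2) + 1·1 = 6.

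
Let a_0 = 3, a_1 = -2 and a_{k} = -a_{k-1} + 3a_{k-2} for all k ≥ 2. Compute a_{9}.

-2969

The ordinary generating function has denominator 1 + t - 3t^2.
Iterating the recurrence: a_0,…,a_{9} = 3, -2, 11, -17, 50, -101, 251, -554, 1307, -2969.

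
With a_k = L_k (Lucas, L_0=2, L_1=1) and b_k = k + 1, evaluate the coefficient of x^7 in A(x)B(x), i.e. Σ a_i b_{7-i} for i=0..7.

Write out a_i and b_{7-i} for i = 0,…,7 and sum the products.
Σ = 2·8 + 1·7 + 3·6 + 4·5 + 7·4 + 11·3 + 18·2 + 29·1 = 187.

187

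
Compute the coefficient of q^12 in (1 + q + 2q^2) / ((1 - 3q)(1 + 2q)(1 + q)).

Partial fractions give a closed form: a_n = (7/10)·3^n + (4/5)·(-2)^n + (-1/2)·(-1)^n.
At n = 12: a_12 = 375285.

375285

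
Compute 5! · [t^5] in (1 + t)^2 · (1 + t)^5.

2520

The EGF product rule gives c_5 = Σ_{k_1+k_2=5} C(5; k_1,k_2) · ∏ g_i(k_i), where (1+t)^2 gives the falling factorial (2)_k; (1+t)^5 gives the falling factorial (5)_k.
g_1(k) for k = 0…5: 1, 2, 2, 0, 0, 0.
g_2(k) for k = 0…5: 1, 5, 20, 60, 120, 120.
c_5 = Σ_k C(5,k)·g_1(k)·g_2(5−k) = 1·1·120 + 5·2·120 + 10·2·60 = 120 + 1200 + 1200 = 2520.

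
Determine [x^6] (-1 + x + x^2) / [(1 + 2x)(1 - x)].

-53

The denominator gives the recurrence a_n = −a_(n−1) + 2a_(n−2) for n ≥ 3; the numerator fixes a_0 = -1, a_1 = 2, a_2 = -3.
Iterating: -1, 2, -3, 7, -13, 27, -53, so a_6 = -53.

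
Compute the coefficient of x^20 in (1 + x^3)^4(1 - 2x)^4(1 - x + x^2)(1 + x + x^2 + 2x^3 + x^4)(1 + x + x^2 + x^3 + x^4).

282

(1 + x^3)^4 has coefficients 1,0,0,4,0,0,6,0,0,4,0,0,1 for degrees 0…12.
(1 - 2x)^4 has coefficients 1,-8,24,-32,16,0,0,0,0,0,0,0,0,0,0,0,0,0,0,0,0 for degrees 0…20.
Multiplying by (1 - x + x^2) gives running coefficients 1,-9,33,-64,72,-48,16,0,0,0,0,0,0,0,0,0,0,0,0,0,0 for degrees 0…20.
Multiplying by (1 + x + x^2 + 2x^3 + x^4) gives running coefficients 1,-8,25,-38,24,17,-55,48,-8,-16,16,0,0,0,0,0,0,0,0,0,0 for degrees 0…20.
Finally multiplying by (1 + x + x^2 + x^3 + x^4), the product of all factors after the first has coefficients 1,-7,18,-20,4,20,-27,-4,26,-14,-15,40,-8,0,16,0,0,0,0,0,0 for degrees 0…20.
[x^20] = 1·0 + 4·0 + 6·16 + 4·40 + 1·26 = 282.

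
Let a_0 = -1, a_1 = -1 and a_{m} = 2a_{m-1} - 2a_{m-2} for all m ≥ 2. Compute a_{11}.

32

The ordinary generating function has denominator 1 - 2q + 2q^2.
Iterating the recurrence: a_0,…,a_{11} = -1, -1, 0, 2, 4, 4, 0, -8, -16, -16, 0, 32.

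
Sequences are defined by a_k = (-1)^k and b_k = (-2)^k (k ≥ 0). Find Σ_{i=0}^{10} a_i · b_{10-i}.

2047

This is [x^10] in the product of the two ordinary generating functions.
Σ = 1·1024 − 1·(-512) + 1·256 − 1·(-128) + 1·64 − 1·(-32) + 1·16 − 1·(-8) + 1·4 − 1·(-2) + 1·1 = 2047.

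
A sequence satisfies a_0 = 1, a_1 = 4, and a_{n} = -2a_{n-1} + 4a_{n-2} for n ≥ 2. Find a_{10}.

The ordinary generating function has denominator 1 + 2t - 4t^2.
Iterating the recurrence: a_0,…,a_{10} = 1, 4, -4, 24, -64, 224, -704, 2304, -7424, 24064, -77824.

-77824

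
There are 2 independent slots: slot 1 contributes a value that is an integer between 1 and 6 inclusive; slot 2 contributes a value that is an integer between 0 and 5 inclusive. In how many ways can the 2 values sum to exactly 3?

3

The generating function for the choices is (q + q² + q³ + q⁴ + q⁵ + q⁶)·(1 + q + q² + q³ + q⁴ + q⁵); the count is [q³].
(q + q² + q³ + q⁴ + q⁵ + q⁶) has coefficients 0,1,1,1 for degrees 0…3.
(1 + q + q² + q³ + q⁴ + q⁵) has coefficients 1,1,1,1 for degrees 0…3.
[q³] = 1·1 + 1·1 + 1·1 = 3.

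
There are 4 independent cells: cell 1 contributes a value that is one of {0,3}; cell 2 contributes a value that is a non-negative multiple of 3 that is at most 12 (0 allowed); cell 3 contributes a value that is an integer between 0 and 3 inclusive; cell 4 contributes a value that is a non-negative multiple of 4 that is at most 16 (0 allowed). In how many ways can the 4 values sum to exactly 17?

10

The generating function for the choices is (1 + y³)·(1 + y³ + y⁶ + y⁹ + y¹²)·(1 + y + y² + y³)·(1 + y⁴ + y⁸ + y¹² + y¹⁶); the count is [y¹⁷].
(1 + y³) has coefficients 1,0,0,1 for degrees 0…3.
(1 + y³ + y⁶ + y⁹ + y¹²) has coefficients 1,0,0,1,0,0,1,0,0,1,0,0,1,0,0,0,0,0 for degrees 0…17.
Multiplying by (1 + y + y² + y³) gives running coefficients 1,1,1,2,1,1,2,1,1,2,1,1,2,1,1,1,0,0 for degrees 0…17.
Finally multiplying by (1 + y⁴ + y⁸ + y¹² + y¹⁶), the product of all factors after the first has coefficients 1,1,1,2,2,2,3,3,3,4,4,4,5,5,5,5,5,5 for degrees 0…17.
[y¹⁷] = 1·5 + 1·5 = 10.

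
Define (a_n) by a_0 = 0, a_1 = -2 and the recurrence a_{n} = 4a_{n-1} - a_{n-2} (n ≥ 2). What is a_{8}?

The ordinary generating function has denominator 1 - 4t + t^2.
Iterating the recurrence: a_0,…,a_{8} = 0, -2, -8, -30, -112, -418, -1560, -5822, -21728.

-21728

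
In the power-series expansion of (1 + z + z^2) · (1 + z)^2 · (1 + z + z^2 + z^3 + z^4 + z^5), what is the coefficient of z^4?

12

(1 + z + z^2) has coefficients 1,1,1 for degrees 0…2.
(1 + z)^2 has coefficients 1,2,1,0,0 for degrees 0…4.
Finally multiplying by (1 + z + z^2 + z^3 + z^4 + z^5), the product of all factors after the first has coefficients 1,3,4,4,4 for degrees 0…4.
[z^4] = 1·4 + 1·4 + 1·4 = 12.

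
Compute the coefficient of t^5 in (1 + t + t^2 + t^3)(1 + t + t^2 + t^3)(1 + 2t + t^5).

(1 + t + t^2 + t^3) has coefficients 1,1,1,1 for degrees 0…3.
(1 + t + t^2 + t^3) has coefficients 1,1,1,1,0,0 for degrees 0…5.
Finally multiplying by (1 + 2t + t^5), the product of all factors after the first has coefficients 1,3,3,3,2,1 for degrees 0…5.
[t^5] = 1·1 + 1·2 + 1·3 + 1·3 = 9.

9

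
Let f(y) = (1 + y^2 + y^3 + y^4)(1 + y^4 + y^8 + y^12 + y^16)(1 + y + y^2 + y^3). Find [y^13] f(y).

4

(1 + y^2 + y^3 + y^4) has coefficients 1,0,1,1,1 for degrees 0…4.
(1 + y^4 + y^8 + y^12 + y^16) has coefficients 1,0,0,0,1,0,0,0,1,0,0,0,1,0 for degrees 0…13.
Finally multiplying by (1 + y + y^2 + y^3), the product of all factors after the first has coefficients 1,1,1,1,1,1,1,1,1,1,1,1,1,1 for degrees 0…13.
[y^13] = 1·1 + 1·1 + 1·1 + 1·1 = 4.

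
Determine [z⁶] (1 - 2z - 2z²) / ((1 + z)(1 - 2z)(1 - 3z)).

Partial fractions give a closed form: a_n = (1/12)·(-1)^n + (2/3)·2^n + (1/4)·3^n.
At n = 6: a_6 = 225.

225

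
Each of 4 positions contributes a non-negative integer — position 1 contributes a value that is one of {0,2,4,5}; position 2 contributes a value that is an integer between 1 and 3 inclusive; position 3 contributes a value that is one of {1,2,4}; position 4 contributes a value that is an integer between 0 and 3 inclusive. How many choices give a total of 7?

The generating function for the choices is (1 + q² + q⁴ + q⁵)·(q + q² + q³)·(q + q² + q⁴)·(1 + q + q² + q³); the count is [q⁷].
(1 + q² + q⁴ + q⁵) has coefficients 1,0,1,0,1,1 for degrees 0…5.
(q + q² + q³) has coefficients 0,1,1,1,0,0,0,0 for degrees 0…7.
Multiplying by (q + q² + q⁴) gives running coefficients 0,0,1,2,2,2,1,1 for degrees 0…7.
Finally multiplying by (1 + q + q² + q³), the product of all factors after the first has coefficients 0,0,1,3,5,7,7,6 for degrees 0…7.
[q⁷] = 1·6 + 1·7 + 1·3 + 1·1 = 17.

17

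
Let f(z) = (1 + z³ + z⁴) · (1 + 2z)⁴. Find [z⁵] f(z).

(1 + z³ + z⁴) has coefficients 1,0,0,1,1 for degrees 0…4.
(1 + 2z)⁴ has coefficients 1,8,24,32,16,0 for degrees 0…5.
[z⁵] = 1·0 + 1·24 + 1·8 = 32.

32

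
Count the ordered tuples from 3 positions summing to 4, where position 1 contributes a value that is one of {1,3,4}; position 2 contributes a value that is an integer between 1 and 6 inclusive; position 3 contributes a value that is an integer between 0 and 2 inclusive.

4

The generating function for the choices is (z + z^3 + z^4)·(z + z^2 + z^3 + z^4 + z^5 + z^6)·(1 + z + z^2); the count is [z^4].
(z + z^3 + z^4) has coefficients 0,1,0,1,1 for degrees 0…4.
(z + z^2 + z^3 + z^4 + z^5 + z^6) has coefficients 0,1,1,1,1 for degrees 0…4.
Finally multiplying by (1 + z + z^2), the product of all factors after the first has coefficients 0,1,2,3,3 for degrees 0…4.
[z^4] = 1·3 + 1·1 + 1·0 = 4.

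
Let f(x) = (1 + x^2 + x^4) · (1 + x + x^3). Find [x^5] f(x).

2

(1 + x^2 + x^4) has coefficients 1,0,1,0,1 for degrees 0…4.
(1 + x + x^3) has coefficients 1,1,0,1,0,0 for degrees 0…5.
[x^5] = 1·0 + 1·1 + 1·1 = 2.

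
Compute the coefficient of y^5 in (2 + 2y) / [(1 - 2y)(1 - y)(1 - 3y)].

2534

The denominator gives the recurrence a_n = 6a_(n−1) − 11a_(n−2) + 6a_(n−3) for n ≥ 3; the numerator fixes a_0 = 2, a_1 = 14, a_2 = 62.
Iterating: 2, 14, 62, 230, 782, 2534, so a_5 = 2534.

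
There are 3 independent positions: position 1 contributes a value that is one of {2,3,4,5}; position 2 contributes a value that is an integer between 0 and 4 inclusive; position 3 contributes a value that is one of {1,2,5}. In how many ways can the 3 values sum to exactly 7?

9

The generating function for the choices is (t² + t³ + t⁴ + t⁵)·(1 + t + t² + t³ + t⁴)·(t + t² + t⁵); the count is [t⁷].
(t² + t³ + t⁴ + t⁵) has coefficients 0,0,1,1,1,1 for degrees 0…5.
(1 + t + t² + t³ + t⁴) has coefficients 1,1,1,1,1,0,0,0 for degrees 0…7.
Finally multiplying by (t + t² + t⁵), the product of all factors after the first has coefficients 0,1,2,2,2,3,2,1 for degrees 0…7.
[t⁷] = 1·3 + 1·2 + 1·2 + 1·2 = 9.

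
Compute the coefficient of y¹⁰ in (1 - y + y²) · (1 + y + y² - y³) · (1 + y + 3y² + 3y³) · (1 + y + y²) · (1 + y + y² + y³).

(1 - y + y²) has coefficients 1,-1,1 for degrees 0…2.
(1 + y + y² - y³) has coefficients 1,1,1,-1,0,0,0,0,0,0,0 for degrees 0…10.
Multiplying by (1 + y + 3y² + 3y³) gives running coefficients 1,2,5,6,5,0,-3,0,0,0,0 for degrees 0…10.
Multiplying by (1 + y + y²) gives running coefficients 1,3,8,13,16,11,2,-3,-3,0,0 for degrees 0…10.
Finally multiplying by (1 + y + y² + y³), the product of all factors after the first has coefficients 1,4,12,25,40,48,42,26,7,-4,-6 for degrees 0…10.
[y¹⁰] = 1·(-6) − 1·(-4) + 1·7 = 5.

5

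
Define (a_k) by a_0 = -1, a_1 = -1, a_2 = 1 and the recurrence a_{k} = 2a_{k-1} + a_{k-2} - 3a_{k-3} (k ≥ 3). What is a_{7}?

The ordinary generating function has denominator 1 - 2t - t^2 + 3t^3.
Iterating the recurrence: a_0,…,a_{7} = -1, -1, 1, 4, 12, 25, 50, 89.

89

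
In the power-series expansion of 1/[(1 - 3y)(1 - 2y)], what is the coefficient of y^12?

1586131

Partial fractions give a closed form: a_n = (3)·3^n + (-2)·2^n.
At n = 12: a_12 = 1586131.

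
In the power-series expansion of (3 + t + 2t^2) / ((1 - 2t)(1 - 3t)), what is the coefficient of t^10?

The denominator gives the recurrence a_n = 5a_(n−1) − 6a_(n−2) for n ≥ 3; the numerator fixes a_0 = 3, a_1 = 16, a_2 = 64.
Iterating: 3, 16, 64, 224, 736, 2336, 7264, 22304, 67936, 205856, 621664, so a_10 = 621664.

621664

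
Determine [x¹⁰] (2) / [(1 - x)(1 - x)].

The denominator gives the recurrence a_n = 2a_(n−1) − a_(n−2) for n ≥ 2; the numerator fixes a_0 = 2, a_1 = 4.
Iterating: 2, 4, 6, 8, 10, 12, 14, 16, 18, 20, 22, so a_10 = 22.

22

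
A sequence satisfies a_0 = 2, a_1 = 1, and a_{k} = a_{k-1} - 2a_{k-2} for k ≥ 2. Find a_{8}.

The ordinary generating function has denominator 1 - y + 2y^2.
Iterating the recurrence: a_0,…,a_{8} = 2, 1, -3, -5, 1, 11, 9, -13, -31.

-31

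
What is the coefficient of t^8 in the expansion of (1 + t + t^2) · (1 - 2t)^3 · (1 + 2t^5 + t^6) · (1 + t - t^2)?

21

(1 + t + t^2) has coefficients 1,1,1 for degrees 0…2.
(1 - 2t)^3 has coefficients 1,-6,12,-8,0,0,0,0,0 for degrees 0…8.
Multiplying by (1 + 2t^5 + t^6) gives running coefficients 1,-6,12,-8,0,2,-11,18,-4 for degrees 0…8.
Finally multiplying by (1 + t - t^2), the product of all factors after the first has coefficients 1,-5,5,10,-20,10,-9,5,25 for degrees 0…8.
[t^8] = 1·25 + 1·5 + 1·(-9) = 21.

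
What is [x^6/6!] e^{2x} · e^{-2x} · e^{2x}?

The EGF product rule gives c_6 = Σ_{k_1+k_2+k_3=6} C(6; k_1,k_2,k_3) · ∏ g_i(k_i), where e^{2x} gives (2)^k; e^{-2x} gives (-2)^k; e^{2x} gives (2)^k.
g_1(k) for k = 0…6: 1, 2, 4, 8, 16, 32, 64.
g_2(k) for k = 0…6: 1, -2, 4, -8, 16, -32, 64.
g_3(k) for k = 0…6: 1, 2, 4, 8, 16, 32, 64.
First combine the last two factors: h(k) = Σ_j C(k,j)·g_2(j)·g_3(k−j) for k = 0…6: 1, 0, 0, 0, 0, 0, 0.
c_6 = Σ_k C(6,k)·g_1(k)·h(6−k) = 1·64·1 = 64.

64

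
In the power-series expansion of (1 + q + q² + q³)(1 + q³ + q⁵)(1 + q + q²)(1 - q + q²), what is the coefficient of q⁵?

5

(1 + q + q² + q³) has coefficients 1,1,1,1 for degrees 0…3.
(1 + q³ + q⁵) has coefficients 1,0,0,1,0,1 for degrees 0…5.
Multiplying by (1 + q + q²) gives running coefficients 1,1,1,1,1,2 for degrees 0…5.
Finally multiplying by (1 - q + q²), the product of all factors after the first has coefficients 1,0,1,1,1,2 for degrees 0…5.
[q⁵] = 1·2 + 1·1 + 1·1 + 1·1 = 5.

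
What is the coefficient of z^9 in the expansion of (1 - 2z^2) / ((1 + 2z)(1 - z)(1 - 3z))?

Partial fractions give a closed form: a_n = (2/15)·(-2)^n + (1/6)·1^n + (7/10)·3^n.
At n = 9: a_9 = 13710.

13710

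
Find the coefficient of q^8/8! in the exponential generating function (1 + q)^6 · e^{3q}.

5668137

The EGF product rule gives c_8 = Σ_{k_1+k_2=8} C(8; k_1,k_2) · ∏ g_i(k_i), where (1+q)^6 gives the falling factorial (6)_k; e^{3q} gives (3)^k.
g_1(k) for k = 0…8: 1, 6, 30, 120, 360, 720, 720, 0, 0.
g_2(k) for k = 0…8: 1, 3, 9, 27, 81, 243, 729, 2187, 6561.
c_8 = Σ_k C(8,k)·g_1(k)·g_2(8−k) = 1·1·6561 + 8·6·2187 + 28·30·729 + 56·120·243 + 70·360·81 + 56·720·27 + 28·720·9 = 6561 + 104976 + 612360 + 1632960 + 2041200 + 1088640 + 181440 = 5668137.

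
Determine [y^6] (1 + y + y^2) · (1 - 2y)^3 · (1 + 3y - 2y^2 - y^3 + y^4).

-23

(1 + y + y^2) has coefficients 1,1,1 for degrees 0…2.
(1 - 2y)^3 has coefficients 1,-6,12,-8,0,0,0 for degrees 0…6.
Finally multiplying by (1 + 3y - 2y^2 - y^3 + y^4), the product of all factors after the first has coefficients 1,-3,-8,39,-41,-2,20 for degrees 0…6.
[y^6] = 1·20 + 1·(-2) + 1·(-41) = -23.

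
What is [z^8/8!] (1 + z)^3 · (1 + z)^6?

362880

The EGF product rule gives c_8 = Σ_{k_1+k_2=8} C(8; k_1,k_2) · ∏ g_i(k_i), where (1+z)^3 gives the falling factorial (3)_k; (1+z)^6 gives the falling factorial (6)_k.
g_1(k) for k = 0…8: 1, 3, 6, 6, 0, 0, 0, 0, 0.
g_2(k) for k = 0…8: 1, 6, 30, 120, 360, 720, 720, 0, 0.
c_8 = Σ_k C(8,k)·g_1(k)·g_2(8−k) = 28·6·720 + 56·6·720 = 120960 + 241920 = 362880.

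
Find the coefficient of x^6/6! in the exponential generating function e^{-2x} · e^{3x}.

1

The EGF product rule gives c_6 = Σ_{k_1+k_2=6} C(6; k_1,k_2) · ∏ g_i(k_i), where e^{-2x} gives (-2)^k; e^{3x} gives (3)^k.
g_1(k) for k = 0…6: 1, -2, 4, -8, 16, -32, 64.
g_2(k) for k = 0…6: 1, 3, 9, 27, 81, 243, 729.
c_6 = Σ_k C(6,k)·g_1(k)·g_2(6−k) = 1·1·729 + 6·(-2)·243 + 15·4·81 + 20·(-8)·27 + 15·16·9 + 6·(-32)·3 + 1·64·1 = 729 − 2916 + 4860 − 4320 + 2160 − 576 + 64 = 1.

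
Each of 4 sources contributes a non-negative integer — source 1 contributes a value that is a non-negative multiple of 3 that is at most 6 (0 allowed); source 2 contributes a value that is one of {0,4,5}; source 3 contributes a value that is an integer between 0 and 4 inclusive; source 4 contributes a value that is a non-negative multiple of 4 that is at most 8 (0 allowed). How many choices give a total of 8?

The generating function for the choices is (1 + z³ + z⁶)·(1 + z⁴ + z⁵)·(1 + z + z² + z³ + z⁴)·(1 + z⁴ + z⁸); the count is [z⁸].
(1 + z³ + z⁶) has coefficients 1,0,0,1,0,0,1 for degrees 0…6.
(1 + z⁴ + z⁵) has coefficients 1,0,0,0,1,1,0,0,0 for degrees 0…8.
Multiplying by (1 + z + z² + z³ + z⁴) gives running coefficients 1,1,1,1,2,2,2,2,2 for degrees 0…8.
Finally multiplying by (1 + z⁴ + z⁸), the product of all factors after the first has coefficients 1,1,1,1,3,3,3,3,5 for degrees 0…8.
[z⁸] = 1·5 + 1·3 + 1·1 = 9.

9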